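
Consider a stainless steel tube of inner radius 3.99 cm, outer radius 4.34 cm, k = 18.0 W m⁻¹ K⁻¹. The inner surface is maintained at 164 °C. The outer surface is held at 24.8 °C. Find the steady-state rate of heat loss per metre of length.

Q' = 187 kW/m

Q' = 2πk·ΔT/ln(r₂/r₁) = 2π × 18.0 × 139.2 / ln(0.0434/0.0399) = 1.87×10^5 W/m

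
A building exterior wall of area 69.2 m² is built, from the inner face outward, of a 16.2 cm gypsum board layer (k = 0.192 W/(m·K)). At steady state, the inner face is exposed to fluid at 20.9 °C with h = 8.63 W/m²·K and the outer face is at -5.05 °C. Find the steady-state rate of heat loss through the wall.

Series thermal resistances, inner to outer:
  R_conv,in = 1/(hA) = 1/(8.63·69.2) = 0.001674 K/W
  R_gypsum board = L/(kA) = 0.162/(0.192·69.2) = 0.01219 K/W
ΣR = 0.001674 + 0.01219 = 0.01386 K/W
Q = ΔT/ΣR = (20.9 °C − -5.05 °C)/0.01386 = 1870 W

Q = 1870 W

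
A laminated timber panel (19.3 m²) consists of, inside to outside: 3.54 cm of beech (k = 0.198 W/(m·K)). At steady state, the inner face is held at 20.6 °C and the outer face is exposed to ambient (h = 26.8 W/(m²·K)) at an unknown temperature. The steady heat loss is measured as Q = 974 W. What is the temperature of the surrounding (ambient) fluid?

Sum the resistances:
  R_beech = L/(kA) = 0.0354/(0.198·19.3) = 0.009264 K/W
  R_conv,out = 1/(hA) = 1/(26.8·19.3) = 0.001933 K/W
ΣR = 0.01120 K/W
ΔT = Q·ΣR = 974 × 0.01120 = 10.91 K
Heat flows outward, so T_out = T_in − ΔT = 20.6 − 10.91 = 9.69 °C

T_out = 9.69 °C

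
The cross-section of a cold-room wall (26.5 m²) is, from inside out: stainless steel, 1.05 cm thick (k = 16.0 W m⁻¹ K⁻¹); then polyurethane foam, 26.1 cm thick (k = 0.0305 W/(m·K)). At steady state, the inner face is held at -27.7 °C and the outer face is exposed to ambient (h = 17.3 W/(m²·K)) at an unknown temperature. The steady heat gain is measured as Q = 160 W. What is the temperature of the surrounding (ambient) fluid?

Series resistances:
  R_stainless steel = L/(kA) = 0.0105/(16.0·26.5) = 2.476×10^-5 K/W
  R_polyurethane foam = L/(kA) = 0.261/(0.0305·26.5) = 0.3229 K/W
  R_conv,out = 1/(hA) = 1/(17.3·26.5) = 0.002181 K/W
ΣR = 0.3251 K/W
ΔT = Q·ΣR = 160 × 0.3251 = 52.02 K
Heat flows inward, so T_out = T_in + ΔT = -27.7 + 52.02 = 24.3 °C

T_out = 24.3 °C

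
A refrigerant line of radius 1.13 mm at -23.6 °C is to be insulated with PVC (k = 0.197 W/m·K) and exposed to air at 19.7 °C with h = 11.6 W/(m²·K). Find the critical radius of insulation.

For a cylinder, r_cr = k_ins/h = 0.197/11.6 = 0.0170 m = 1.70 cm

r_cr = 1.70 cm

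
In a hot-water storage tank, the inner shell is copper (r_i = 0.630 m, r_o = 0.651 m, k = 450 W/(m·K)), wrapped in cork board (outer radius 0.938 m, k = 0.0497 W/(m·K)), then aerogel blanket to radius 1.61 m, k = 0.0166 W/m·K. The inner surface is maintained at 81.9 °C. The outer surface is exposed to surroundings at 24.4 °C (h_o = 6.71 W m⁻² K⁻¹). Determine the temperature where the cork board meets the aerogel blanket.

Series thermal resistances, inner to outer:
  R_copper = (1/0.630 − 1/0.651)/(4πk) = 0.05120/(4π·450) = 9.055×10^-6 K/W
  R_cork board = (1/0.651 − 1/0.938)/(4πk) = 0.4700/(4π·0.0497) = 0.7525 K/W
  R_aerogel blanket = (1/0.938 − 1/1.61)/(4πk) = 0.4450/(4π·0.0166) = 2.133 K/W
  R_conv,out = 1/(4πr²h) = 1/(4π·1.61²·6.71) = 0.004575 K/W
ΣR = 9.055×10^-6 + 0.7525 + 2.133 + 0.004575 = 2.890 K/W
Q = ΔT/ΣR = (81.9 °C − 24.4 °C)/2.890 = 19.90 W
From the inner boundary to the cork board/aerogel blanket interface, ΣR_partial = 0.7525 K/W.
T_interface = T_in − Q·ΣR_partial = 81.9 °C − (19.90)(0.7525) = 66.9 °C

T = 66.9 °C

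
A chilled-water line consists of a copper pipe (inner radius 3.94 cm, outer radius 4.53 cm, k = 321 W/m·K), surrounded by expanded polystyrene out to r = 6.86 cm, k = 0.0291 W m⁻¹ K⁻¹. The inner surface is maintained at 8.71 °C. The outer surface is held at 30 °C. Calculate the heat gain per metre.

Series thermal resistances, inner to outer:
  R'_copper = ln(0.0453/0.0394)/(2πk) = 0.1395/(2π·321) = 6.919×10^-5 m·K/W
  R'_expanded polystyrene = ln(0.0686/0.0453)/(2πk) = 0.4150/(2π·0.0291) = 2.270 m·K/W
ΣR = 6.919×10^-5 + 2.270 = 2.270 m·K/W
Q' = ΔT/ΣR = (8.71 °C − 30 °C)/2.270 = -9.38 W/m
(Negative Q' ⇒ heat flows inward; heat gain = 9.38 W/m.)

Q' = 9.38 W/m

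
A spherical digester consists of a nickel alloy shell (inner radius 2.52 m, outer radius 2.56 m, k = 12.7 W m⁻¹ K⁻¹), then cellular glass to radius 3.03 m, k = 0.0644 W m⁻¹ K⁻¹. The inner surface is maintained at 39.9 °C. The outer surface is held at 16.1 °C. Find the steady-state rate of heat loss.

Q = 318 W

Resistance network (inner→outer):
  R_nickel alloy = (1/2.52 − 1/2.56)/(4πk) = 0.006200/(4π·12.7) = 3.885×10^-5 K/W
  R_cellular glass = (1/2.56 − 1/3.03)/(4πk) = 0.06059/(4π·0.0644) = 0.07487 K/W
ΣR = 3.885×10^-5 + 0.07487 = 0.07491 K/W
Q = ΔT/ΣR = (39.9 °C − 16.1 °C)/0.07491 = 318 W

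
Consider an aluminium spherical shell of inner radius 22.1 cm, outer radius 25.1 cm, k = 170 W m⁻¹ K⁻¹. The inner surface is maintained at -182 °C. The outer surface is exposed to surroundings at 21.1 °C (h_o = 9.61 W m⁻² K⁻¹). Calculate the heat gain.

Series thermal resistances, inner to outer:
  R_aluminium = (1/0.221 − 1/0.251)/(4πk) = 0.5408/(4π·170) = 2.532×10^-4 K/W
  R_conv,out = 1/(4πr²h) = 1/(4π·0.251²·9.61) = 0.1314 K/W
ΣR = 2.532×10^-4 + 0.1314 = 0.1317 K/W
Q = ΔT/ΣR = (-182 °C − 21.1 °C)/0.1317 = -1540 W
(Negative Q ⇒ heat flows inward; heat gain = 1540 W.)

Q = 1540 W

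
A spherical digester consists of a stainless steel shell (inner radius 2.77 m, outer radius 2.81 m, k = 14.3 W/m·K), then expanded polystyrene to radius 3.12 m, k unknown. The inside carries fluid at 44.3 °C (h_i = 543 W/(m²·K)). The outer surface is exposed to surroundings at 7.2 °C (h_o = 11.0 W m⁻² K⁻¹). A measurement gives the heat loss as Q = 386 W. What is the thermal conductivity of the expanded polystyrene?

ΣR = ΔT/Q = |44.3 − 7.2|/386 = 0.09611 K/W
Known resistances:
  R_conv,in = 1/(4πr²h) = 1/(4π·2.77²·543) = 1.910×10^-5 K/W
  R_stainless steel = (1/2.77 − 1/2.81)/(4πk) = 0.005139/(4π·14.3) = 2.860×10^-5 K/W
  R_conv,out = 1/(4πr²h) = 1/(4π·3.12²·11.0) = 7.432×10^-4 K/W
R_expanded polystyrene = ΣR − ΣR_known = 0.09611 − 7.909×10^-4 = 0.09532 K/W
(1/r₁−1/r₂)/(4πk) = 0.09532 ⇒ k = 0.03536/(4π·0.09532) = 0.0295 W/m·K

k = 0.0295 W/m·K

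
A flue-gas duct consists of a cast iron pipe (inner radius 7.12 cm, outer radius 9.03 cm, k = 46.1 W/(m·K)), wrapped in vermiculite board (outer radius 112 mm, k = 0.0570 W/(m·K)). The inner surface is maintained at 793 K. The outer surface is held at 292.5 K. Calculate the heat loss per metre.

Series thermal resistances, inner to outer:
  R'_cast iron = ln(0.0903/0.0712)/(2πk) = 0.2376/(2π·46.1) = 8.204×10^-4 m·K/W
  R'_vermiculite board = ln(0.112/0.0903)/(2πk) = 0.2154/(2π·0.0570) = 0.6013 m·K/W
ΣR = 8.204×10^-4 + 0.6013 = 0.6021 m·K/W
Q' = ΔT/ΣR = (793 K − 292.5 K)/0.6021 = 831 W/m

Q' = 831 W/m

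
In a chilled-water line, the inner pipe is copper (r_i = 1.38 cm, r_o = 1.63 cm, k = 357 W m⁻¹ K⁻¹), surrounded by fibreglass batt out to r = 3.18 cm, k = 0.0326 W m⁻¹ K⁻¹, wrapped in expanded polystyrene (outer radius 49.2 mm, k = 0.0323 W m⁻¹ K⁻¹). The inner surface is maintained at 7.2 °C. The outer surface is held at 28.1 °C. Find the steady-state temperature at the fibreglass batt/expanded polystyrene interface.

Treat each layer as a resistance in series:
  R'_copper = ln(0.0163/0.0138)/(2πk) = 0.1665/(2π·357) = 7.423×10^-5 m·K/W
  R'_fibreglass batt = ln(0.0318/0.0163)/(2πk) = 0.6683/(2π·0.0326) = 3.263 m·K/W
  R'_expanded polystyrene = ln(0.0492/0.0318)/(2πk) = 0.4364/(2π·0.0323) = 2.150 m·K/W
ΣR = 7.423×10^-5 + 3.263 + 2.150 = 5.413 m·K/W
Q' = ΔT/ΣR = (7.2 °C − 28.1 °C)/5.413 = -3.861 W/m
From the inner boundary to the fibreglass batt/expanded polystyrene interface, ΣR_partial = 3.263 m·K/W.
T_interface = T_in − Q'·ΣR_partial = 7.2 °C − (-3.861)(3.263) = 19.8 °C

T = 19.8 °C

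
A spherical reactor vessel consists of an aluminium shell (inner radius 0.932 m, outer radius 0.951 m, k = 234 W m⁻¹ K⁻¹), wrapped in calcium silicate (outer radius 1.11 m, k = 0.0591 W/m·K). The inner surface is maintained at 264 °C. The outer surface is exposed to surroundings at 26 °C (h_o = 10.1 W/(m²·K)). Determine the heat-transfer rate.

Series thermal resistances, inner to outer:
  R_aluminium = (1/0.932 − 1/0.951)/(4πk) = 0.02144/(4π·234) = 7.290×10^-6 K/W
  R_calcium silicate = (1/0.951 − 1/1.11)/(4πk) = 0.1506/(4π·0.0591) = 0.2028 K/W
  R_conv,out = 1/(4πr²h) = 1/(4π·1.11²·10.1) = 0.006395 K/W
ΣR = 7.290×10^-6 + 0.2028 + 0.006395 = 0.2092 K/W
Q = ΔT/ΣR = (264 °C − 26 °C)/0.2092 = 1140 W

Q = 1140 W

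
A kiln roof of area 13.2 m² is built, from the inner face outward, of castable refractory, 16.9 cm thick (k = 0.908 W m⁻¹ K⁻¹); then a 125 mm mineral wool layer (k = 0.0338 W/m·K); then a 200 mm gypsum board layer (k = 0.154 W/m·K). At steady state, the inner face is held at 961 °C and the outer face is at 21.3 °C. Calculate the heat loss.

Series thermal resistances, inner to outer:
  R_castable refractory = L/(kA) = 0.169/(0.908·13.2) = 0.01410 K/W
  R_mineral wool = L/(kA) = 0.125/(0.0338·13.2) = 0.2802 K/W
  R_gypsum board = L/(kA) = 0.200/(0.154·13.2) = 0.09839 K/W
ΣR = 0.01410 + 0.2802 + 0.09839 = 0.3927 K/W
Q = ΔT/ΣR = (961 °C − 21.3 °C)/0.3927 = 2390 W

Q = 2390 W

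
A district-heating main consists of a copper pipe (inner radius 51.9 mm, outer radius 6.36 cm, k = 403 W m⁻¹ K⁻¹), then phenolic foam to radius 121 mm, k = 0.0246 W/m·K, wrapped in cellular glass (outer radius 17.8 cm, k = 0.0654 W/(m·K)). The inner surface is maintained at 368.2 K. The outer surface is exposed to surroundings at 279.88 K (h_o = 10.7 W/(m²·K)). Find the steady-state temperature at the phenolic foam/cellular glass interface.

T = 297.3 K

Resistance network (inner→outer):
  R'_copper = ln(0.0636/0.0519)/(2πk) = 0.2033/(2π·403) = 8.029×10^-5 m·K/W
  R'_phenolic foam = ln(0.121/0.0636)/(2πk) = 0.6432/(2π·0.0246) = 4.161 m·K/W
  R'_cellular glass = ln(0.178/0.121)/(2πk) = 0.3860/(2π·0.0654) = 0.9393 m·K/W
  R'_conv,out = 1/(2πr h) = 1/(2π·0.178·10.7) = 0.08356 m·K/W
ΣR = 8.029×10^-5 + 4.161 + 0.9393 + 0.08356 = 5.184 m·K/W
Q' = ΔT/ΣR = (368.2 K − 279.88 K)/5.184 = 17.04 W/m
From the inner boundary to the phenolic foam/cellular glass interface, ΣR_partial = 4.161 m·K/W.
T_interface = T_in − Q'·ΣR_partial = 368.2 K − (17.04)(4.161) = 297.3 K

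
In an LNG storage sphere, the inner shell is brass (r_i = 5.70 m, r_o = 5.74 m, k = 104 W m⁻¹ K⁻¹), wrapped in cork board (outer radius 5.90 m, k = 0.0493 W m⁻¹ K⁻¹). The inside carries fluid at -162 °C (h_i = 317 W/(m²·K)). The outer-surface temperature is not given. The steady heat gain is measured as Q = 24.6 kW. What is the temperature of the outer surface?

Series resistances:
  R_conv,in = 1/(4πr²h) = 1/(4π·5.70²·317) = 7.726×10^-6 K/W
  R_brass = (1/5.70 − 1/5.74)/(4πk) = 0.001223/(4π·104) = 9.355×10^-7 K/W
  R_cork board = (1/5.74 − 1/5.90)/(4πk) = 0.004725/(4π·0.0493) = 0.007626 K/W
ΣR = 0.007635 K/W
ΔT = Q·ΣR = 24600 × 0.007635 = 187.8 K
Heat flows inward, so T_out = T_in + ΔT = -162 + 187.8 = 25.8 °C

T_out = 25.8 °C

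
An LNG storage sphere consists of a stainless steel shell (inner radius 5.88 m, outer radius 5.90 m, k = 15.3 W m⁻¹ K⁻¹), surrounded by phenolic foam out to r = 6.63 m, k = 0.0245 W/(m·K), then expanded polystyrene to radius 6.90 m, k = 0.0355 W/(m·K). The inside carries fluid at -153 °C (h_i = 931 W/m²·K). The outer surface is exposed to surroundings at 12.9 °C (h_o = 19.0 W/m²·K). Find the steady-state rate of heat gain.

Resistance network (inner→outer):
  R_conv,in = 1/(4πr²h) = 1/(4π·5.88²·931) = 2.472×10^-6 K/W
  R_stainless steel = (1/5.88 − 1/5.90)/(4πk) = 5.765×10^-4/(4π·15.3) = 2.998×10^-6 K/W
  R_phenolic foam = (1/5.90 − 1/6.63)/(4πk) = 0.01866/(4π·0.0245) = 0.06062 K/W
  R_expanded polystyrene = (1/6.63 − 1/6.90)/(4πk) = 0.005902/(4π·0.0355) = 0.01323 K/W
  R_conv,out = 1/(4πr²h) = 1/(4π·6.90²·19.0) = 8.797×10^-5 K/W
ΣR = 2.472×10^-6 + 2.998×10^-6 + 0.06062 + 0.01323 + 8.797×10^-5 = 0.07394 K/W
Q = ΔT/ΣR = (-153 °C − 12.9 °C)/0.07394 = -2240 W
(Negative Q ⇒ heat flows inward; heat gain = 2240 W.)

Q = 2240 W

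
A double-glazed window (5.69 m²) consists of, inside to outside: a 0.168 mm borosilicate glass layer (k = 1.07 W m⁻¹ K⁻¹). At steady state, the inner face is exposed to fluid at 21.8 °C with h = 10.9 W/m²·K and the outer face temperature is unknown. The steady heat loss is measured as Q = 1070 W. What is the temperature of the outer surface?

Sum the resistances:
  R_conv,in = 1/(hA) = 1/(10.9·5.69) = 0.01612 K/W
  R_borosilicate glass = L/(kA) = 1.68×10^-4/(1.07·5.69) = 2.759×10^-5 K/W
ΣR = 0.01615 K/W
ΔT = Q·ΣR = 1070 × 0.01615 = 17.28 K
Heat flows outward, so T_out = T_in − ΔT = 21.8 − 17.28 = 4.52 °C

T_out = 4.52 °C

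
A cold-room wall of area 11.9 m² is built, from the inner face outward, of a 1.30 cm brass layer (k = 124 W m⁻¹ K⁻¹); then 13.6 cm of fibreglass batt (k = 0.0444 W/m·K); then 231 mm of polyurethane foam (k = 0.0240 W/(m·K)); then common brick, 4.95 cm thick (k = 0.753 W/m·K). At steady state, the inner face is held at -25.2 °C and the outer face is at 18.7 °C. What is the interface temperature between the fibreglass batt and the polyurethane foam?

T = -14.7 °C

Treat each layer as a resistance in series:
  R_brass = L/(kA) = 0.0130/(124·11.9) = 8.810×10^-6 K/W
  R_fibreglass batt = L/(kA) = 0.136/(0.0444·11.9) = 0.2574 K/W
  R_polyurethane foam = L/(kA) = 0.231/(0.0240·11.9) = 0.8088 K/W
  R_common brick = L/(kA) = 0.0495/(0.753·11.9) = 0.005524 K/W
ΣR = 8.810×10^-6 + 0.2574 + 0.8088 + 0.005524 = 1.072 K/W
Q = ΔT/ΣR = (-25.2 °C − 18.7 °C)/1.072 = -40.95 W
From the inner boundary to the fibreglass batt/polyurethane foam interface, ΣR_partial = 0.2574 K/W.
T_interface = T_in − Q·ΣR_partial = -25.2 °C − (-40.95)(0.2574) = -14.7 °C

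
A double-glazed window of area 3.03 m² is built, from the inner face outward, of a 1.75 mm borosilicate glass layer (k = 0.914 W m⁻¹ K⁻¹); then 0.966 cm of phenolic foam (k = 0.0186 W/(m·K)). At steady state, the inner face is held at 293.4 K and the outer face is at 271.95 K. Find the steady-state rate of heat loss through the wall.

Q = 125 W

Treat each layer as a resistance in series:
  R_borosilicate glass = L/(kA) = 0.00175/(0.914·3.03) = 6.319×10^-4 K/W
  R_phenolic foam = L/(kA) = 0.00966/(0.0186·3.03) = 0.1714 K/W
ΣR = 6.319×10^-4 + 0.1714 = 0.1720 K/W
Q = ΔT/ΣR = (293.4 K − 271.95 K)/0.1720 = 125 W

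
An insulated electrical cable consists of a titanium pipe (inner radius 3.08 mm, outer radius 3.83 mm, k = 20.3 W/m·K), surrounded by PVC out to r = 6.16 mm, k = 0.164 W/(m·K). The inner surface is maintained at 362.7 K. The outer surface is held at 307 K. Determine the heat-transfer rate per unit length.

Resistance network (inner→outer):
  R'_titanium = ln(0.00383/0.00308)/(2πk) = 0.2179/(2π·20.3) = 0.001709 m·K/W
  R'_PVC = ln(0.00616/0.00383)/(2πk) = 0.4752/(2π·0.164) = 0.4612 m·K/W
ΣR = 0.001709 + 0.4612 = 0.4629 m·K/W
Q' = ΔT/ΣR = (362.7 K − 307 K)/0.4629 = 120 W/m

Q' = 120 W/m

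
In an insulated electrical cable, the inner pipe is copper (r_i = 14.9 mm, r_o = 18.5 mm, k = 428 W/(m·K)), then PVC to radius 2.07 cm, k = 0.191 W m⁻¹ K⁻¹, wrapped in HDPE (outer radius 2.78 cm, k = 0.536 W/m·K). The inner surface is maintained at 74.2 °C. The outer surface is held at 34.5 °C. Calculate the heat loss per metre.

Q' = 219 W/m

Treat each layer as a resistance in series:
  R'_copper = ln(0.0185/0.0149)/(2πk) = 0.2164/(2π·428) = 8.047×10^-5 m·K/W
  R'_PVC = ln(0.0207/0.0185)/(2πk) = 0.1124/(2π·0.191) = 0.09363 m·K/W
  R'_HDPE = ln(0.0278/0.0207)/(2πk) = 0.2949/(2π·0.536) = 0.08757 m·K/W
ΣR = 8.047×10^-5 + 0.09363 + 0.08757 = 0.1813 m·K/W
Q' = ΔT/ΣR = (74.2 °C − 34.5 °C)/0.1813 = 219 W/m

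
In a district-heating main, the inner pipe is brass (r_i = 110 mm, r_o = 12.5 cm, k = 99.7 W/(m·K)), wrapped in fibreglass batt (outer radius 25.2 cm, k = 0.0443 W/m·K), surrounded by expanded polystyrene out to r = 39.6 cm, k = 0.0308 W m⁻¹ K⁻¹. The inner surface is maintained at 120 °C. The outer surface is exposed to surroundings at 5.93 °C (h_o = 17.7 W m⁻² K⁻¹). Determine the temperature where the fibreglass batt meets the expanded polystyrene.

T = 61.1 °C

Resistance network (inner→outer):
  R'_brass = ln(0.125/0.110)/(2πk) = 0.1278/(2π·99.7) = 2.041×10^-4 m·K/W
  R'_fibreglass batt = ln(0.252/0.125)/(2πk) = 0.7011/(2π·0.0443) = 2.519 m·K/W
  R'_expanded polystyrene = ln(0.396/0.252)/(2πk) = 0.4520/(2π·0.0308) = 2.336 m·K/W
  R'_conv,out = 1/(2πr h) = 1/(2π·0.396·17.7) = 0.02271 m·K/W
ΣR = 2.041×10^-4 + 2.519 + 2.336 + 0.02271 = 4.878 m·K/W
Q' = ΔT/ΣR = (120 °C − 5.93 °C)/4.878 = 23.38 W/m
From the inner boundary to the fibreglass batt/expanded polystyrene interface, ΣR_partial = 2.519 m·K/W.
T_interface = T_in − Q'·ΣR_partial = 120 °C − (23.38)(2.519) = 61.1 °C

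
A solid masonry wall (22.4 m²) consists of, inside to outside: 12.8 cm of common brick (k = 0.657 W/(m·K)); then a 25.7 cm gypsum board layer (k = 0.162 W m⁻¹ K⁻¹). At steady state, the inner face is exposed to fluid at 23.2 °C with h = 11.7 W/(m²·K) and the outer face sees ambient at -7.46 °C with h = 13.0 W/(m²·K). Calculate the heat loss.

Resistance network (inner→outer):
  R_conv,in = 1/(hA) = 1/(11.7·22.4) = 0.003816 K/W
  R_common brick = L/(kA) = 0.128/(0.657·22.4) = 0.008698 K/W
  R_gypsum board = L/(kA) = 0.257/(0.162·22.4) = 0.07082 K/W
  R_conv,out = 1/(hA) = 1/(13.0·22.4) = 0.003434 K/W
ΣR = 0.003816 + 0.008698 + 0.07082 + 0.003434 = 0.08677 K/W
Q = ΔT/ΣR = (23.2 °C − -7.46 °C)/0.08677 = 353 W

Q = 353 W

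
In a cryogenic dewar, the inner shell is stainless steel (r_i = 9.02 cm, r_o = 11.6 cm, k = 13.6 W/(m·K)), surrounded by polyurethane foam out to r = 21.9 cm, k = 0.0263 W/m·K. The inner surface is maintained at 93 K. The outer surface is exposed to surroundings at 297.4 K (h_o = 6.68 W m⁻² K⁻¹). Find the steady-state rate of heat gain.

Treat each layer as a resistance in series:
  R_stainless steel = (1/0.0902 − 1/0.116)/(4πk) = 2.466/(4π·13.6) = 0.01443 K/W
  R_polyurethane foam = (1/0.116 − 1/0.219)/(4πk) = 4.054/(4π·0.0263) = 12.27 K/W
  R_conv,out = 1/(4πr²h) = 1/(4π·0.219²·6.68) = 0.2484 K/W
ΣR = 0.01443 + 12.27 + 0.2484 = 12.53 K/W
Q = ΔT/ΣR = (93 K − 297.4 K)/12.53 = -16.3 W
(Negative Q ⇒ heat flows inward; heat gain = 16.3 W.)

Q = 16.3 W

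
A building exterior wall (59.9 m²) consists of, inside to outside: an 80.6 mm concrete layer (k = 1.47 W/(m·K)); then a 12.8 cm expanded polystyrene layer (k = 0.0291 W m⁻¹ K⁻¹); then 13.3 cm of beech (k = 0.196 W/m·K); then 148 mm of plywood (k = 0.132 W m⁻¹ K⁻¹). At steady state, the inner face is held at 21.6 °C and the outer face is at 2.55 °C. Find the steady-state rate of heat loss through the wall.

Q = 182 W

Resistance network (inner→outer):
  R_concrete = L/(kA) = 0.0806/(1.47·59.9) = 9.154×10^-4 K/W
  R_expanded polystyrene = L/(kA) = 0.128/(0.0291·59.9) = 0.07343 K/W
  R_beech = L/(kA) = 0.133/(0.196·59.9) = 0.01133 K/W
  R_plywood = L/(kA) = 0.148/(0.132·59.9) = 0.01872 K/W
ΣR = 9.154×10^-4 + 0.07343 + 0.01133 + 0.01872 = 0.1044 K/W
Q = ΔT/ΣR = (21.6 °C − 2.55 °C)/0.1044 = 182 W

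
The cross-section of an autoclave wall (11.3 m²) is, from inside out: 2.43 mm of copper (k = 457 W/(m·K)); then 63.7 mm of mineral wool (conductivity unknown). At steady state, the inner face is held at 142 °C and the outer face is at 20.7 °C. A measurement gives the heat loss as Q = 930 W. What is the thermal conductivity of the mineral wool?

ΣR = ΔT/Q = |142 − 20.7|/930 = 0.1304 K/W
Known resistances:
  R_copper = L/(kA) = 0.00243/(457·11.3) = 4.706×10^-7 K/W
R_mineral wool = ΣR − ΣR_known = 0.1304 − 4.706×10^-7 = 0.1304 K/W
L/(kA) = 0.1304 ⇒ k = 0.0637/(0.1304·11.3) = 0.0432 W/m·K

k = 0.0432 W/m·K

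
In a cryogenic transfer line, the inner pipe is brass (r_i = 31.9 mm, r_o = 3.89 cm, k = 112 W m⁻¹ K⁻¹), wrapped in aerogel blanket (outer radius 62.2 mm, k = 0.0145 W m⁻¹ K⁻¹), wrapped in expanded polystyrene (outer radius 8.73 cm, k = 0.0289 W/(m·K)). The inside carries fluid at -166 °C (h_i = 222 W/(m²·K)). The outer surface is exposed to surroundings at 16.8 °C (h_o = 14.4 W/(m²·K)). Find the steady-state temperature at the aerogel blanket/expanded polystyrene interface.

T = -34.0 °C

Treat each layer as a resistance in series:
  R'_conv,in = 1/(2πr h) = 1/(2π·0.0319·222) = 0.02247 m·K/W
  R'_brass = ln(0.0389/0.0319)/(2πk) = 0.1984/(2π·112) = 2.819×10^-4 m·K/W
  R'_aerogel blanket = ln(0.0622/0.0389)/(2πk) = 0.4694/(2π·0.0145) = 5.152 m·K/W
  R'_expanded polystyrene = ln(0.0873/0.0622)/(2πk) = 0.3390/(2π·0.0289) = 1.867 m·K/W
  R'_conv,out = 1/(2πr h) = 1/(2π·0.0873·14.4) = 0.1266 m·K/W
ΣR = 0.02247 + 2.819×10^-4 + 5.152 + 1.867 + 0.1266 = 7.168 m·K/W
Q' = ΔT/ΣR = (-166 °C − 16.8 °C)/7.168 = -25.50 W/m
From the inner boundary to the aerogel blanket/expanded polystyrene interface, ΣR_partial = 5.175 m·K/W.
T_interface = T_in − Q'·ΣR_partial = -166 °C − (-25.50)(5.175) = -34.0 °C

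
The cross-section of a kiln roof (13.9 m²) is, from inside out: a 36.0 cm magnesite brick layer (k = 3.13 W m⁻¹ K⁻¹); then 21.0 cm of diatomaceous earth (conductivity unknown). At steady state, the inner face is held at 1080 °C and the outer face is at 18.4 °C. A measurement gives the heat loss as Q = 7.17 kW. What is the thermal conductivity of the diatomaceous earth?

ΣR = ΔT/Q = |1080 − 18.4|/7170 = 0.1481 K/W
Known resistances:
  R_magnesite brick = L/(kA) = 0.360/(3.13·13.9) = 0.008275 K/W
R_diatomaceous earth = ΣR − ΣR_known = 0.1481 − 0.008275 = 0.1398 K/W
L/(kA) = 0.1398 ⇒ k = 0.210/(0.1398·13.9) = 0.108 W/m·K

k = 0.108 W/m·K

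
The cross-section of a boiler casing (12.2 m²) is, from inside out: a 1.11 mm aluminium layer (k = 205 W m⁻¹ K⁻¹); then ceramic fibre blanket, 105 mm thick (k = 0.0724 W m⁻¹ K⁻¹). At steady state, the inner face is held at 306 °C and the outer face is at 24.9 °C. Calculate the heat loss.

Resistance network (inner→outer):
  R_aluminium = L/(kA) = 0.00111/(205·12.2) = 4.438×10^-7 K/W
  R_ceramic fibre blanket = L/(kA) = 0.105/(0.0724·12.2) = 0.1189 K/W
ΣR = 4.438×10^-7 + 0.1189 = 0.1189 K/W
Q = ΔT/ΣR = (306 °C − 24.9 °C)/0.1189 = 2360 W

Q = 2360 W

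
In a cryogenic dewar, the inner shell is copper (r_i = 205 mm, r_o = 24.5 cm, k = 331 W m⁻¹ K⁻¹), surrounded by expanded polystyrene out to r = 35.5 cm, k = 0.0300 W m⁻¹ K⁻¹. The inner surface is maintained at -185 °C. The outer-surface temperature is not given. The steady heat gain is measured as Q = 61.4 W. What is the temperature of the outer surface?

Sum the resistances:
  R_copper = (1/0.205 − 1/0.245)/(4πk) = 0.7964/(4π·331) = 1.915×10^-4 K/W
  R_expanded polystyrene = (1/0.245 − 1/0.355)/(4πk) = 1.265/(4π·0.0300) = 3.355 K/W
ΣR = 3.355 K/W
ΔT = Q·ΣR = 61.4 × 3.355 = 206.0 K
Heat flows inward, so T_out = T_in + ΔT = -185 + 206.0 = 21.0 °C

T_out = 21.0 °C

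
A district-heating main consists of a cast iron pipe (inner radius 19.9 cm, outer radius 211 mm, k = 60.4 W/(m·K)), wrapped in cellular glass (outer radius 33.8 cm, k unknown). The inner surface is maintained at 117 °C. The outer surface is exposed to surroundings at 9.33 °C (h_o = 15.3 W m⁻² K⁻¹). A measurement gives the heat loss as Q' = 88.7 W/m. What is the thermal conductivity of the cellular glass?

ΣR = ΔT/Q' = |117 − 9.33|/88.7 = 1.214 m·K/W
Known resistances:
  R'_cast iron = ln(0.211/0.199)/(2πk) = 0.05855/(2π·60.4) = 1.543×10^-4 m·K/W
  R'_conv,out = 1/(2πr h) = 1/(2π·0.338·15.3) = 0.03078 m·K/W
R_cellular glass = ΣR − ΣR_known = 1.214 − 0.03093 = 1.183 m·K/W
ln(r₂/r₁)/(2πk) = 1.183 ⇒ k = 0.4712/(2π·1.183) = 0.0634 W/m·K

k = 0.0634 W/m·K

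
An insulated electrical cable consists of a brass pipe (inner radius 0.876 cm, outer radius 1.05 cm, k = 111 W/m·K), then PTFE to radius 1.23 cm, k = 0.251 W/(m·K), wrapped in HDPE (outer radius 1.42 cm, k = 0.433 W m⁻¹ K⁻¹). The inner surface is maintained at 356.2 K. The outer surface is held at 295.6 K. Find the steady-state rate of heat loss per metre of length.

Q' = 395 W/m

Resistance network (inner→outer):
  R'_brass = ln(0.0105/0.00876)/(2πk) = 0.1812/(2π·111) = 2.598×10^-4 m·K/W
  R'_PTFE = ln(0.0123/0.0105)/(2πk) = 0.1582/(2π·0.251) = 0.1003 m·K/W
  R'_HDPE = ln(0.0142/0.0123)/(2πk) = 0.1436/(2π·0.433) = 0.05280 m·K/W
ΣR = 2.598×10^-4 + 0.1003 + 0.05280 = 0.1534 m·K/W
Q' = ΔT/ΣR = (356.2 K − 295.6 K)/0.1534 = 395 W/m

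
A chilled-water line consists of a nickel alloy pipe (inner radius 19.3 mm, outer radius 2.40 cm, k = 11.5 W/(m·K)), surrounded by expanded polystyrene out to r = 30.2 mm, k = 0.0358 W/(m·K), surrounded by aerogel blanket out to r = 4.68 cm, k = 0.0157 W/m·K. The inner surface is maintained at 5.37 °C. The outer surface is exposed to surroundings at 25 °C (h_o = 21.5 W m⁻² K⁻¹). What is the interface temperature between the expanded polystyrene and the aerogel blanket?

Series thermal resistances, inner to outer:
  R'_nickel alloy = ln(0.0240/0.0193)/(2πk) = 0.2179/(2π·11.5) = 0.003016 m·K/W
  R'_expanded polystyrene = ln(0.0302/0.0240)/(2πk) = 0.2298/(2π·0.0358) = 1.022 m·K/W
  R'_aerogel blanket = ln(0.0468/0.0302)/(2πk) = 0.4380/(2π·0.0157) = 4.441 m·K/W
  R'_conv,out = 1/(2πr h) = 1/(2π·0.0468·21.5) = 0.1582 m·K/W
ΣR = 0.003016 + 1.022 + 4.441 + 0.1582 = 5.624 m·K/W
Q' = ΔT/ΣR = (5.37 °C − 25 °C)/5.624 = -3.490 W/m
From the inner boundary to the expanded polystyrene/aerogel blanket interface, ΣR_partial = 1.025 m·K/W.
T_interface = T_in − Q'·ΣR_partial = 5.37 °C − (-3.490)(1.025) = 8.95 °C

T = 8.95 °C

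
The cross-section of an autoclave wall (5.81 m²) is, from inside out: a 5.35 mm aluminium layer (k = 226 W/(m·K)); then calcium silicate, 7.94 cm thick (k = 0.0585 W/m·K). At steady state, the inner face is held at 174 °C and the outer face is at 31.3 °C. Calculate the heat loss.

Q = 611 W

Resistance network (inner→outer):
  R_aluminium = L/(kA) = 0.00535/(226·5.81) = 4.074×10^-6 K/W
  R_calcium silicate = L/(kA) = 0.0794/(0.0585·5.81) = 0.2336 K/W
ΣR = 4.074×10^-6 + 0.2336 = 0.2336 K/W
Q = ΔT/ΣR = (174 °C − 31.3 °C)/0.2336 = 611 W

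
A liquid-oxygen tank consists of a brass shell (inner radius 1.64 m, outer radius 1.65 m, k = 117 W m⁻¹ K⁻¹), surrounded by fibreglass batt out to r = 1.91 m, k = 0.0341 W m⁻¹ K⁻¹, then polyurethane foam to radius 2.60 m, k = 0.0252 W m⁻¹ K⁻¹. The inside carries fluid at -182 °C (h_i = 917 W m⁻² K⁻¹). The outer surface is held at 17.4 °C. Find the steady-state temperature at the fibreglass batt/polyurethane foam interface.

Treat each layer as a resistance in series:
  R_conv,in = 1/(4πr²h) = 1/(4π·1.64²·917) = 3.227×10^-5 K/W
  R_brass = (1/1.64 − 1/1.65)/(4πk) = 0.003695/(4π·117) = 2.513×10^-6 K/W
  R_fibreglass batt = (1/1.65 − 1/1.91)/(4πk) = 0.08250/(4π·0.0341) = 0.1925 K/W
  R_polyurethane foam = (1/1.91 − 1/2.60)/(4πk) = 0.1389/(4π·0.0252) = 0.4388 K/W
ΣR = 3.227×10^-5 + 2.513×10^-6 + 0.1925 + 0.4388 = 0.6313 K/W
Q = ΔT/ΣR = (-182 °C − 17.4 °C)/0.6313 = -315.9 W
From the inner boundary to the fibreglass batt/polyurethane foam interface, ΣR_partial = 0.1925 K/W.
T_interface = T_in − Q·ΣR_partial = -182 °C − (-315.9)(0.1925) = -121 °C

T = -121 °C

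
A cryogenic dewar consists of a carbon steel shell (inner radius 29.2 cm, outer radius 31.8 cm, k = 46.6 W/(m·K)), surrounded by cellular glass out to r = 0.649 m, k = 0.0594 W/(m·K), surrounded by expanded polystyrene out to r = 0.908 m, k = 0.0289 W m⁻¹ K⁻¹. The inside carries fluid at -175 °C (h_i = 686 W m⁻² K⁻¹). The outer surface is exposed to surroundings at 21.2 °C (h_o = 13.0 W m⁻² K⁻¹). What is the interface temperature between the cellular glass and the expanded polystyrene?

Resistance network (inner→outer):
  R_conv,in = 1/(4πr²h) = 1/(4π·0.292²·686) = 0.001361 K/W
  R_carbon steel = (1/0.292 − 1/0.318)/(4πk) = 0.2800/(4π·46.6) = 4.782×10^-4 K/W
  R_cellular glass = (1/0.318 − 1/0.649)/(4πk) = 1.604/(4π·0.0594) = 2.149 K/W
  R_expanded polystyrene = (1/0.649 − 1/0.908)/(4πk) = 0.4395/(4π·0.0289) = 1.210 K/W
  R_conv,out = 1/(4πr²h) = 1/(4π·0.908²·13.0) = 0.007425 K/W
ΣR = 0.001361 + 4.782×10^-4 + 2.149 + 1.210 + 0.007425 = 3.368 K/W
Q = ΔT/ΣR = (-175 °C − 21.2 °C)/3.368 = -58.25 W
From the inner boundary to the cellular glass/expanded polystyrene interface, ΣR_partial = 2.151 K/W.
T_interface = T_in − Q·ΣR_partial = -175 °C − (-58.25)(2.151) = -49.7 °C

T = -49.7 °C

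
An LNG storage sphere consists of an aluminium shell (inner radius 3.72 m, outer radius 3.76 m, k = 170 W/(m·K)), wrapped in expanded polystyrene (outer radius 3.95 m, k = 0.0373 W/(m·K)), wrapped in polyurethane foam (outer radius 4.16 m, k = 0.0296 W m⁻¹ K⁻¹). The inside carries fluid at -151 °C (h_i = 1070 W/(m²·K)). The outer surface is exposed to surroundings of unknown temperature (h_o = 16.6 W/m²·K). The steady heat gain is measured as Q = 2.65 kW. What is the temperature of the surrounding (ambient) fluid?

T_out = 13.1 °C

Sum the resistances:
  R_conv,in = 1/(4πr²h) = 1/(4π·3.72²·1070) = 5.374×10^-6 K/W
  R_aluminium = (1/3.72 − 1/3.76)/(4πk) = 0.002860/(4π·170) = 1.339×10^-6 K/W
  R_expanded polystyrene = (1/3.76 − 1/3.95)/(4πk) = 0.01279/(4π·0.0373) = 0.02729 K/W
  R_polyurethane foam = (1/3.95 − 1/4.16)/(4πk) = 0.01278/(4π·0.0296) = 0.03436 K/W
  R_conv,out = 1/(4πr²h) = 1/(4π·4.16²·16.6) = 2.770×10^-4 K/W
ΣR = 0.06193 K/W
ΔT = Q·ΣR = 2650 × 0.06193 = 164.1 K
Heat flows inward, so T_out = T_in + ΔT = -151 + 164.1 = 13.1 °C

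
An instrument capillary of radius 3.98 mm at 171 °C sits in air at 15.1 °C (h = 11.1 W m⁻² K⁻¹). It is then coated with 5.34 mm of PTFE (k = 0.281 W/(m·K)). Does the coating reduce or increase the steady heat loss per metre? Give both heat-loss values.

Critical radius for a cylinder: r_cr = k/h = 0.0253 m = 2.53 cm.
Outer radius after coating: r₂ = 0.00398 + 0.00534 = 0.00932 m.
Since r₁ < r_cr and r₂ ≤ r_cr, the coating moves toward the maximum at r_cr — heat loss rises.
Bare: R = 1/(2πr₁h) = 3.603 m·K/W; Q = 155.9/3.603 = 43.3 W/m.
Coated: R = R_cond + R_conv = 2.020 m·K/W; Q = 155.9/2.020 = 77.2 W/m.

increases: 43.3 → 77.2 W/m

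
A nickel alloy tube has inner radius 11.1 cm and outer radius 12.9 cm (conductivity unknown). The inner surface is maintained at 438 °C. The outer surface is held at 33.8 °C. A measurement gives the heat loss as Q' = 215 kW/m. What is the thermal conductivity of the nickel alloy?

k = 12.7 W/m·K

ΣR = ΔT/Q' = |438 − 33.8|/2.15×10^5 = 0.001880 m·K/W
ln(r₂/r₁)/(2πk) = 0.001880 ⇒ k = 0.1503/(2π·0.001880) = 12.7 W/m·K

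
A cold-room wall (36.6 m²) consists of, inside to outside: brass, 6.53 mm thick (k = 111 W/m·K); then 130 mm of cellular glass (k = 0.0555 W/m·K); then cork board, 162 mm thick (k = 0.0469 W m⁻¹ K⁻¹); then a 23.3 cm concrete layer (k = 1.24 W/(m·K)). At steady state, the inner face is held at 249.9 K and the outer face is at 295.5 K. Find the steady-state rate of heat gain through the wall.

Q = 279 W

Resistance network (inner→outer):
  R_brass = L/(kA) = 0.00653/(111·36.6) = 1.607×10^-6 K/W
  R_cellular glass = L/(kA) = 0.130/(0.0555·36.6) = 0.06400 K/W
  R_cork board = L/(kA) = 0.162/(0.0469·36.6) = 0.09438 K/W
  R_concrete = L/(kA) = 0.233/(1.24·36.6) = 0.005134 K/W
ΣR = 1.607×10^-6 + 0.06400 + 0.09438 + 0.005134 = 0.1635 K/W
Q = ΔT/ΣR = (249.9 K − 295.5 K)/0.1635 = -279 W
(Negative Q ⇒ heat flows inward; heat gain = 279 W.)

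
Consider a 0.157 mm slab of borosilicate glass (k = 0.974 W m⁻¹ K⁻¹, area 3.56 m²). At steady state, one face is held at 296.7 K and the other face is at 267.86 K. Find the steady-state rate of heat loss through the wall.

Q = 6.37×10^5 W

Q = kA·ΔT/L = 0.974 × 3.56 × |296.7 K − 267.86 K| / 1.57×10^-4 = 6.37×10^5 W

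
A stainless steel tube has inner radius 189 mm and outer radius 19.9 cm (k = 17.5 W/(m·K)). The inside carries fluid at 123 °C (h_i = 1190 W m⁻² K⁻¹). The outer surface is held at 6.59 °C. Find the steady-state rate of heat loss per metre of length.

Treat each layer as a resistance in series:
  R'_conv,in = 1/(2πr h) = 1/(2π·0.189·1190) = 7.076×10^-4 m·K/W
  R'_stainless steel = ln(0.199/0.189)/(2πk) = 0.05156/(2π·17.5) = 4.689×10^-4 m·K/W
ΣR = 7.076×10^-4 + 4.689×10^-4 = 0.001177 m·K/W
Q' = ΔT/ΣR = (123 °C − 6.59 °C)/0.001177 = 98900 W/m

Q' = 98.9 kW/m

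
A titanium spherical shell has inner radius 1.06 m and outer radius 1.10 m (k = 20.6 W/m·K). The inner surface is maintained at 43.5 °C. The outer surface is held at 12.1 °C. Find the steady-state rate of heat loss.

Q = 4πk·ΔT/(1/r₁ − 1/r₂) = 4π × 20.6 × 31.4 / (1/1.06 − 1/1.10) = 2.37×10^5 W

Q = 2.37×10^5 W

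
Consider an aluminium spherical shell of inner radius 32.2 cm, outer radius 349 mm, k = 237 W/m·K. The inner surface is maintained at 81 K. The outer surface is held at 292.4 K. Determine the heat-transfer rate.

Q = 4πk·ΔT/(1/r₁ − 1/r₂) = 4π × 237 × 211.4 / (1/0.322 − 1/0.349) = 2.62×10^6 W

Q = 2620 kW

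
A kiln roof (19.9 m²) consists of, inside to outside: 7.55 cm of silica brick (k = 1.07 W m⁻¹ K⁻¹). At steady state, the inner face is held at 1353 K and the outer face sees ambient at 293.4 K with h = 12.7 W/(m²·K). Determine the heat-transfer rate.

Resistance network (inner→outer):
  R_silica brick = L/(kA) = 0.0755/(1.07·19.9) = 0.003546 K/W
  R_conv,out = 1/(hA) = 1/(12.7·19.9) = 0.003957 K/W
ΣR = 0.003546 + 0.003957 = 0.007503 K/W
Q = ΔT/ΣR = (1353 K − 293.4 K)/0.007503 = 1.41×10^5 W

Q = 141 kW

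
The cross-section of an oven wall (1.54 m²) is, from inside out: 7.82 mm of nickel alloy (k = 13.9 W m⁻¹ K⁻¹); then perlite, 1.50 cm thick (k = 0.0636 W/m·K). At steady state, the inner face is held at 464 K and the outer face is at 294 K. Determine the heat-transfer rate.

Q = 1110 W

Resistance network (inner→outer):
  R_nickel alloy = L/(kA) = 0.00782/(13.9·1.54) = 3.653×10^-4 K/W
  R_perlite = L/(kA) = 0.0150/(0.0636·1.54) = 0.1531 K/W
ΣR = 3.653×10^-4 + 0.1531 = 0.1535 K/W
Q = ΔT/ΣR = (464 K − 294 K)/0.1535 = 1110 W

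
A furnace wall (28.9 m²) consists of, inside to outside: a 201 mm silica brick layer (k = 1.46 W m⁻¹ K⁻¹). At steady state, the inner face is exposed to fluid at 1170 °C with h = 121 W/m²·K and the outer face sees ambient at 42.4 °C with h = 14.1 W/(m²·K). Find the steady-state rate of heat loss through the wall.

Series thermal resistances, inner to outer:
  R_conv,in = 1/(hA) = 1/(121·28.9) = 2.860×10^-4 K/W
  R_silica brick = L/(kA) = 0.201/(1.46·28.9) = 0.004764 K/W
  R_conv,out = 1/(hA) = 1/(14.1·28.9) = 0.002454 K/W
ΣR = 2.860×10^-4 + 0.004764 + 0.002454 = 0.007504 K/W
Q = ΔT/ΣR = (1170 °C − 42.4 °C)/0.007504 = 1.50×10^5 W

Q = 1.50×10^5 W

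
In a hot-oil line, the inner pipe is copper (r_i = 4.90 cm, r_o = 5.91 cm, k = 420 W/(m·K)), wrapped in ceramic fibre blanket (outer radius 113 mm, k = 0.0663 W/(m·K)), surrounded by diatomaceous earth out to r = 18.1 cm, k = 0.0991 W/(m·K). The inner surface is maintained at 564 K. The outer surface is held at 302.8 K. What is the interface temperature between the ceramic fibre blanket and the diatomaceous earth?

Treat each layer as a resistance in series:
  R'_copper = ln(0.0591/0.0490)/(2πk) = 0.1874/(2π·420) = 7.102×10^-5 m·K/W
  R'_ceramic fibre blanket = ln(0.113/0.0591)/(2πk) = 0.6482/(2π·0.0663) = 1.556 m·K/W
  R'_diatomaceous earth = ln(0.181/0.113)/(2πk) = 0.4711/(2π·0.0991) = 0.7566 m·K/W
ΣR = 7.102×10^-5 + 1.556 + 0.7566 = 2.313 m·K/W
Q' = ΔT/ΣR = (564 K − 302.8 K)/2.313 = 112.9 W/m
From the inner boundary to the ceramic fibre blanket/diatomaceous earth interface, ΣR_partial = 1.556 m·K/W.
T_interface = T_in − Q'·ΣR_partial = 564 K − (112.9)(1.556) = 388 K

T = 388 K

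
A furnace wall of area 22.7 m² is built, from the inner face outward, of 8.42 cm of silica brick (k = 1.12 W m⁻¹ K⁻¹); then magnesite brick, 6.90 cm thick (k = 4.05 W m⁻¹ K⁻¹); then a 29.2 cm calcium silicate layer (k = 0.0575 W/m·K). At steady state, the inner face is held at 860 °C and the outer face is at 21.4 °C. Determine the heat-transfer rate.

Resistance network (inner→outer):
  R_silica brick = L/(kA) = 0.0842/(1.12·22.7) = 0.003312 K/W
  R_magnesite brick = L/(kA) = 0.0690/(4.05·22.7) = 7.505×10^-4 K/W
  R_calcium silicate = L/(kA) = 0.292/(0.0575·22.7) = 0.2237 K/W
ΣR = 0.003312 + 7.505×10^-4 + 0.2237 = 0.2278 K/W
Q = ΔT/ΣR = (860 °C − 21.4 °C)/0.2278 = 3680 W

Q = 3680 W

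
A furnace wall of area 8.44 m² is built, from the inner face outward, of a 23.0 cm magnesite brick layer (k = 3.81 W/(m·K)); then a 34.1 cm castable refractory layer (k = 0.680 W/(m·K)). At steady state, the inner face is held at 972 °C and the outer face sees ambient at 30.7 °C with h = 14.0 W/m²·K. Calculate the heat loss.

Treat each layer as a resistance in series:
  R_magnesite brick = L/(kA) = 0.230/(3.81·8.44) = 0.007153 K/W
  R_castable refractory = L/(kA) = 0.341/(0.680·8.44) = 0.05942 K/W
  R_conv,out = 1/(hA) = 1/(14.0·8.44) = 0.008463 K/W
ΣR = 0.007153 + 0.05942 + 0.008463 = 0.07504 K/W
Q = ΔT/ΣR = (972 °C − 30.7 °C)/0.07504 = 12500 W

Q = 12.5 kW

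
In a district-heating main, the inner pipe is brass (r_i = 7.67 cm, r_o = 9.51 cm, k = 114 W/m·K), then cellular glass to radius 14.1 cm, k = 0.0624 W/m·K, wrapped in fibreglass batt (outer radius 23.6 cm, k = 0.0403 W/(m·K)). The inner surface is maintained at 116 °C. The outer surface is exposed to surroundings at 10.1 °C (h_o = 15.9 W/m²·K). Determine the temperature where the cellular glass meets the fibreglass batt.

Treat each layer as a resistance in series:
  R'_brass = ln(0.0951/0.0767)/(2πk) = 0.2150/(2π·114) = 3.002×10^-4 m·K/W
  R'_cellular glass = ln(0.141/0.0951)/(2πk) = 0.3938/(2π·0.0624) = 1.004 m·K/W
  R'_fibreglass batt = ln(0.236/0.141)/(2πk) = 0.5151/(2π·0.0403) = 2.034 m·K/W
  R'_conv,out = 1/(2πr h) = 1/(2π·0.236·15.9) = 0.04241 m·K/W
ΣR = 3.002×10^-4 + 1.004 + 2.034 + 0.04241 = 3.081 m·K/W
Q' = ΔT/ΣR = (116 °C − 10.1 °C)/3.081 = 34.37 W/m
From the inner boundary to the cellular glass/fibreglass batt interface, ΣR_partial = 1.004 m·K/W.
T_interface = T_in − Q'·ΣR_partial = 116 °C − (34.37)(1.004) = 81.5 °C

T = 81.5 °C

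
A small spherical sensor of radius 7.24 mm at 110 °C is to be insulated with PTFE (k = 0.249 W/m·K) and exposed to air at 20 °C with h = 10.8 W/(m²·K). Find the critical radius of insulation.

For a sphere, r_cr = 2k_ins/h = 2·0.249/10.8 = 0.0461 m = 4.61 cm

r_cr = 4.61 cm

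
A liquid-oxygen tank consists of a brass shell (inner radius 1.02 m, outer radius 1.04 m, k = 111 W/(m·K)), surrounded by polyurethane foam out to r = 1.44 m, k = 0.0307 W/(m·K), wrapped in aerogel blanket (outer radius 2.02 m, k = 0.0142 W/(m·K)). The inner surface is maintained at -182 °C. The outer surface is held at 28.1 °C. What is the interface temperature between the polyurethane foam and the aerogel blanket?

Treat each layer as a resistance in series:
  R_brass = (1/1.02 − 1/1.04)/(4πk) = 0.01885/(4π·111) = 1.352×10^-5 K/W
  R_polyurethane foam = (1/1.04 − 1/1.44)/(4πk) = 0.2671/(4π·0.0307) = 0.6923 K/W
  R_aerogel blanket = (1/1.44 − 1/2.02)/(4πk) = 0.1994/(4π·0.0142) = 1.117 K/W
ΣR = 1.352×10^-5 + 0.6923 + 1.117 = 1.809 K/W
Q = ΔT/ΣR = (-182 °C − 28.1 °C)/1.809 = -116.1 W
From the inner boundary to the polyurethane foam/aerogel blanket interface, ΣR_partial = 0.6923 K/W.
T_interface = T_in − Q·ΣR_partial = -182 °C − (-116.1)(0.6923) = -102 °C

T = -102 °C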